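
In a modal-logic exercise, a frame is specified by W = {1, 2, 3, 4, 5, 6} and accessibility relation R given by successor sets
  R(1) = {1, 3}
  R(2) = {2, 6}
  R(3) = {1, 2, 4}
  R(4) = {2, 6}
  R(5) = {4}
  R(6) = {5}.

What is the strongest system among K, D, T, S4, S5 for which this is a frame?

Serial (axiom D): yes — every world has a successor (e.g. 1 R 1).
Reflexive (axiom T): no — 3 is not related to itself.
Transitive (axiom 4): no — 1 R 3 and 3 R 2, but not 1 R 2.
Euclidean (axiom 5): no — 3 R 1 and 3 R 2, but not 1 R 2.
So F validates K, D; T would additionally require R to be reflexive. The strongest is D.

D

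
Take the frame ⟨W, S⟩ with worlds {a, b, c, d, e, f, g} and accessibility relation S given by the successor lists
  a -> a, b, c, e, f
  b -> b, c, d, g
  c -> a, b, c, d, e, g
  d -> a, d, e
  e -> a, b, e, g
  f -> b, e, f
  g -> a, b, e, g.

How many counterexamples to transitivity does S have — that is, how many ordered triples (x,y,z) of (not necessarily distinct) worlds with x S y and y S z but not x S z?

Enumerating: (a,b,d), (a,b,g), (a,c,d), (a,c,g), (a,e,g), (b,c,a), (b,c,e), (b,d,a), (b,d,e), (b,g,a), (b,g,e), (c,a,f), … and 18 more.
Total: 30.

30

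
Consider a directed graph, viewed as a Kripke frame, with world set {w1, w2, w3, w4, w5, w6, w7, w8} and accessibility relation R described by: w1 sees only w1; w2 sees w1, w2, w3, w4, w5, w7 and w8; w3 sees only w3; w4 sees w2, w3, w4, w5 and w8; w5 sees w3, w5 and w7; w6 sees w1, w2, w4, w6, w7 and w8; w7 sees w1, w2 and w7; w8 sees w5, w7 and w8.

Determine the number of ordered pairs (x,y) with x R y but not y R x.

17

Enumerating: (w2,w1), (w2,w3), (w2,w5), (w2,w8), (w4,w3), (w4,w5), (w4,w8), (w5,w3), (w5,w7), (w6,w1), (w6,w2), (w6,w4), (w6,w7), (w6,w8), (w7,w1), (w8,w5), (w8,w7).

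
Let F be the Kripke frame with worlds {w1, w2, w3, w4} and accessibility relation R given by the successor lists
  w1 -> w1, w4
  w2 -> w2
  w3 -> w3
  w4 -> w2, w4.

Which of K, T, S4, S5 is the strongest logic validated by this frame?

Reflexive (axiom T): yes — every world is R-related to itself.
Transitive (axiom 4): no — w1 R w4 and w4 R w2, but not w1 R w2.
Euclidean (axiom 5): no — w1 R w4 and w1 R w1, but not w4 R w1.
So F validates K, T; S4 would additionally require R to be transitive. The strongest is T.

T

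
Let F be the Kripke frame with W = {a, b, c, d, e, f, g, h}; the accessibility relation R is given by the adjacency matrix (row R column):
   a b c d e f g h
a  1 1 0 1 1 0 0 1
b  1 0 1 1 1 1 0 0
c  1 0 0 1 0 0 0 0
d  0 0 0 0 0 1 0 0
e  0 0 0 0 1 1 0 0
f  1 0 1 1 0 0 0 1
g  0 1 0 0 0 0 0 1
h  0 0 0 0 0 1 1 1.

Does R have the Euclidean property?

No

Euclidean: no — a R b and a R h, but not b R h.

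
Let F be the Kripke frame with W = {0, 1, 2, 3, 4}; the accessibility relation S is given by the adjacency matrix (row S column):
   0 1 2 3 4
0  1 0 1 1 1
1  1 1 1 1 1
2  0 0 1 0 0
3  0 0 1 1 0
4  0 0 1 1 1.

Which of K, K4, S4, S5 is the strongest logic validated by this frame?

Transitive (axiom 4): yes — every two-step S-path is closed by a direct edge.
Reflexive (axiom T): yes — every world is S-related to itself.
Euclidean (axiom 5): no — 0 S 2 and 0 S 3, but not 2 S 3.
So F validates K, K4, S4; S5 would additionally require S to be Euclidean. The strongest is S4.

S4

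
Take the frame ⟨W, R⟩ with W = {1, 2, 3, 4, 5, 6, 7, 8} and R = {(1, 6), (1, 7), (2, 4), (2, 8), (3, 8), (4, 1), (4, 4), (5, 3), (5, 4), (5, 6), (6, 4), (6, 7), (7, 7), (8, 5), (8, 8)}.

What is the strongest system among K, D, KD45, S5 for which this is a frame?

D

Serial (axiom D): yes — every world has a successor (e.g. 1 R 6).
Euclidean (axiom 5): no — 1 R 7 and 1 R 6, but not 7 R 6.
Transitive (axiom 4): no — 1 R 6 and 6 R 4, but not 1 R 4.
Reflexive (axiom T): no — 1 is not related to itself.
So F validates K, D; KD45 would additionally require R to be Euclidean and transitive. The strongest is D.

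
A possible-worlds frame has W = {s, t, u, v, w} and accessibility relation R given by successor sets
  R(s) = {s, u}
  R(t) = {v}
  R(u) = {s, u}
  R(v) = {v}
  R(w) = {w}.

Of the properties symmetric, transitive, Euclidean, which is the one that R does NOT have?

symmetric

Symmetric: no — t R v but not v R t.
Transitive: yes — every two-step R-path is closed by a direct edge.
Euclidean: yes — any two successors of a common world are R-related.
Only symmetric fails.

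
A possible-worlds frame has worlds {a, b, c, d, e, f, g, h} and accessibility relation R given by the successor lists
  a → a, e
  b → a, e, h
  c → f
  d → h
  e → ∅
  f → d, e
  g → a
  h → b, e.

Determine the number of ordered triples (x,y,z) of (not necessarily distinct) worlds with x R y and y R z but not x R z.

9

Enumerating: (b,h,b), (c,f,d), (c,f,e), (d,h,b), (d,h,e), (f,d,h), (g,a,e), (h,b,a), (h,b,h).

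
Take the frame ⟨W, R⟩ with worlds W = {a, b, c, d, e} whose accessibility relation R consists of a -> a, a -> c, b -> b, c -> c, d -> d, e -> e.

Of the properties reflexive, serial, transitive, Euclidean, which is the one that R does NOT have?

Reflexive: yes — every world is R-related to itself.
Serial: yes — every world has a successor (e.g. a R a).
Transitive: yes — every two-step R-path is closed by a direct edge.
Euclidean: no — a R c and a R a, but not c R a.
Only Euclidean fails.

Euclidean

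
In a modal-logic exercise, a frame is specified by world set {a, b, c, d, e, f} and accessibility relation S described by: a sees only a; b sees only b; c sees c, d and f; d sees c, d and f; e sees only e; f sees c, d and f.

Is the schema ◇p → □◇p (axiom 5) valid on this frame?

Yes

The schema 5 characterises exactly the Euclidean frames.
Euclidean: yes — any two successors of a common world are S-related.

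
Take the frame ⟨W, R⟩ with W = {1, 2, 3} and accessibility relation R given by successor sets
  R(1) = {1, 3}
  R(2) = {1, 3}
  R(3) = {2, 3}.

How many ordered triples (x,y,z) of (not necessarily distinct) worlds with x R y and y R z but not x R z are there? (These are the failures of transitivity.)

Enumerating: (1,3,2), (2,3,2), (3,2,1).

3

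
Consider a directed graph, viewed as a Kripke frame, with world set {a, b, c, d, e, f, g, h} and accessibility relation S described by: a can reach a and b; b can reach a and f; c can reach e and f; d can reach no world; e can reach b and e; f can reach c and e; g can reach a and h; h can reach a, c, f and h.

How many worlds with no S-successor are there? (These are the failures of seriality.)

Enumerating: d.

1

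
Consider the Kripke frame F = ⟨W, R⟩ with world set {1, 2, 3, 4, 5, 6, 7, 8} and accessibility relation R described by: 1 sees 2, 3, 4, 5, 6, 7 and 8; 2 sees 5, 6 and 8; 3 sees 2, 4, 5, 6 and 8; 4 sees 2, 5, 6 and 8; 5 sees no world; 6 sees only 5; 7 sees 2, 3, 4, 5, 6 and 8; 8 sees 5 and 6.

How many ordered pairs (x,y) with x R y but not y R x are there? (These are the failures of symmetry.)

28

Enumerating: (1,2), (1,3), (1,4), (1,5), (1,6), (1,7), (1,8), (2,5), (2,6), (2,8), (3,2), (3,4), … and 16 more.
Total: 28.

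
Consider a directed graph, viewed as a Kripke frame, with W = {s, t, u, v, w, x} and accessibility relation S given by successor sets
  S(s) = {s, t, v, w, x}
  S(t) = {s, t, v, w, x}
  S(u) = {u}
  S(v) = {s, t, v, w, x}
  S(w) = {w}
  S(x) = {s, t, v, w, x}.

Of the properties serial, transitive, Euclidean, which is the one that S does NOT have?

Serial: yes — every world has a successor (e.g. s S s).
Transitive: yes — every two-step S-path is closed by a direct edge.
Euclidean: no — s S w and s S t, but not w S t.
Only Euclidean fails.

Euclidean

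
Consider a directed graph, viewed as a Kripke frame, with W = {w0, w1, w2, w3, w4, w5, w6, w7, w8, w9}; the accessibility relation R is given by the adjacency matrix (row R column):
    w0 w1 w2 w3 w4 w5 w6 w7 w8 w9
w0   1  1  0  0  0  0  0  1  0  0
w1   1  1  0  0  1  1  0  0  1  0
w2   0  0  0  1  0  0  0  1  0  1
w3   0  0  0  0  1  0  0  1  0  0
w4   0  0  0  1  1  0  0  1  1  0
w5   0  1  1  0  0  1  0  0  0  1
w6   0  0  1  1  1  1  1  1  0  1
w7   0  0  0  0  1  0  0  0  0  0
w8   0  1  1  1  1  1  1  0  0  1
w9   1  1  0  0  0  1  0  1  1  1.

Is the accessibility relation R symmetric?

Symmetric: no — w0 R w7 but not w7 R w0.

No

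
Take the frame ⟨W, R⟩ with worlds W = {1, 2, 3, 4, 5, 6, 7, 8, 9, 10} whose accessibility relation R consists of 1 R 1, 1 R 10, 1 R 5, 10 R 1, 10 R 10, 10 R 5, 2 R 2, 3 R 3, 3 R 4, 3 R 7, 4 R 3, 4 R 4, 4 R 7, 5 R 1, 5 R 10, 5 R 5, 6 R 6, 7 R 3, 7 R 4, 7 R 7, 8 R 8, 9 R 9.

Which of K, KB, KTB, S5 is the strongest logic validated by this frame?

Symmetric (axiom B): yes — every pair in R has its reverse in R.
Reflexive (axiom T): yes — every world is R-related to itself.
Euclidean (axiom 5): yes — any two successors of a common world are R-related.
So F validates K, KB, KTB, S5. The strongest is S5.

S5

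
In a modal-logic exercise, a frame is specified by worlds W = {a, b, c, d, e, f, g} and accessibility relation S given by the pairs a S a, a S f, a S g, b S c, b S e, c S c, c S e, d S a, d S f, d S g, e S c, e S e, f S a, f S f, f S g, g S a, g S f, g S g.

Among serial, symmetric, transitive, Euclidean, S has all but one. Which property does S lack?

Serial: yes — every world has a successor (e.g. a S a).
Symmetric: no — b S c but not c S b.
Transitive: yes — every two-step S-path is closed by a direct edge.
Euclidean: yes — any two successors of a common world are S-related.
Only symmetric fails.

symmetric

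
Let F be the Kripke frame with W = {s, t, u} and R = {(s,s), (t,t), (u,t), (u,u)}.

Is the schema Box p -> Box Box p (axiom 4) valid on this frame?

Yes

Axiom 4 corresponds to the accessibility relation being transitive.
Transitive: yes — every two-step R-path is closed by a direct edge.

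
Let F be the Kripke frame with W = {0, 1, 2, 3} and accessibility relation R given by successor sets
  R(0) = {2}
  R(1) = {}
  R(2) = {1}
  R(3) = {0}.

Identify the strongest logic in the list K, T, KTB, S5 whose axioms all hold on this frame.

K

Reflexive (axiom T): no — 0 is not related to itself.
Symmetric (axiom B): no — 0 R 2 but not 2 R 0.
Euclidean (axiom 5): no — 0 R 2 and 0 R 2, but not 2 R 2.
So F validates K; T would additionally require R to be reflexive. The strongest is K.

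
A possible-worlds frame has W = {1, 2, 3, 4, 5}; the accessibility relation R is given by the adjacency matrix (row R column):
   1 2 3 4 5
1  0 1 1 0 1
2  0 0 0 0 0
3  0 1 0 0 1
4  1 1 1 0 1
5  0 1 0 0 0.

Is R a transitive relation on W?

Transitive: yes — every two-step R-path is closed by a direct edge.

Yes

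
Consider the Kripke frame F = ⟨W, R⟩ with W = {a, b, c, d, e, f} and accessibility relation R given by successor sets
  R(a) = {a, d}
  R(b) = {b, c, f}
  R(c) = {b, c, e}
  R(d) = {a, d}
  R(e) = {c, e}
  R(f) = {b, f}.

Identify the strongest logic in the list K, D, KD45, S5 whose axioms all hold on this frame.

Serial (axiom D): yes — every world has a successor (e.g. a R a).
Euclidean (axiom 5): no — b R c and b R f, but not c R f.
Transitive (axiom 4): no — b R c and c R e, but not b R e.
Reflexive (axiom T): yes — every world is R-related to itself.
So F validates K, D; KD45 would additionally require R to be Euclidean and transitive. The strongest is D.

D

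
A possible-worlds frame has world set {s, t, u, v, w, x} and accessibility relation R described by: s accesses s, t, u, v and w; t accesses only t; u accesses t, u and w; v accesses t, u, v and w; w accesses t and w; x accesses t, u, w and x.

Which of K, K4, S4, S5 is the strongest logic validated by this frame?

Transitive (axiom 4): yes — every two-step R-path is closed by a direct edge.
Reflexive (axiom T): yes — every world is R-related to itself.
Euclidean (axiom 5): no — s R t and s R u, but not t R u.
So F validates K, K4, S4; S5 would additionally require R to be Euclidean. The strongest is S4.

S4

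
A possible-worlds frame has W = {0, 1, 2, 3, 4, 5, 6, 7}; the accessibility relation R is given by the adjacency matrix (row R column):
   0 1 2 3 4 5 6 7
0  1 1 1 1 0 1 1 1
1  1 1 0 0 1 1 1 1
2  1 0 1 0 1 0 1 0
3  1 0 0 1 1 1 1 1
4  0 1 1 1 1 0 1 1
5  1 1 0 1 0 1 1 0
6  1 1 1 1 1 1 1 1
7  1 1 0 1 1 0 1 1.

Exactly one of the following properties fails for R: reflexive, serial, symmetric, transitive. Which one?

Reflexive: yes — every world is R-related to itself.
Serial: yes — every world has a successor (e.g. 0 R 0).
Symmetric: yes — every pair in R has its reverse in R.
Transitive: no — 0 R 1 and 1 R 4, but not 0 R 4.
Only transitive fails.

transitive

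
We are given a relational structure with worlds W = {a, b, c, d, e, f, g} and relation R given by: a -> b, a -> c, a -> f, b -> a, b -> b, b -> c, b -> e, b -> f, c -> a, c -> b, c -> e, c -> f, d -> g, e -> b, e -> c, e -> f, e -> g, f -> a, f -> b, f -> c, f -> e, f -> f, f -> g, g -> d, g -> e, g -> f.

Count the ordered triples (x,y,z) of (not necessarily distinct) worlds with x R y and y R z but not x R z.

35

Enumerating: (a,b,a), (a,b,e), (a,c,a), (a,c,e), (a,f,a), (a,f,e), (a,f,g), (b,e,g), (b,f,g), (c,a,c), (c,b,c), (c,e,c), … and 23 more.
Total: 35.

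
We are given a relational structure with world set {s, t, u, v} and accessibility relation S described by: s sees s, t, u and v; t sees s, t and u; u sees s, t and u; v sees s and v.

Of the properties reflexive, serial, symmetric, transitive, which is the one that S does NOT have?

Reflexive: yes — every world is S-related to itself.
Serial: yes — every world has a successor (e.g. s S s).
Symmetric: yes — every pair in S has its reverse in S.
Transitive: no — t S s and s S v, but not t S v.
Only transitive fails.

transitive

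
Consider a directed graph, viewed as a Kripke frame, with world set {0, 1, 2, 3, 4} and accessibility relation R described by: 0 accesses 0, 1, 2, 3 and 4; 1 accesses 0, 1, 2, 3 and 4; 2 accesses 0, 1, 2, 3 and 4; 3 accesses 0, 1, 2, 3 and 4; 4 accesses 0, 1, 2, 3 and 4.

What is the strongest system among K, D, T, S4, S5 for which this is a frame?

S5

Serial (axiom D): yes — every world has a successor (e.g. 0 R 0).
Reflexive (axiom T): yes — every world is R-related to itself.
Transitive (axiom 4): yes — every two-step R-path is closed by a direct edge.
Euclidean (axiom 5): yes — any two successors of a common world are R-related.
So F validates K, D, T, S4, S5. The strongest is S5.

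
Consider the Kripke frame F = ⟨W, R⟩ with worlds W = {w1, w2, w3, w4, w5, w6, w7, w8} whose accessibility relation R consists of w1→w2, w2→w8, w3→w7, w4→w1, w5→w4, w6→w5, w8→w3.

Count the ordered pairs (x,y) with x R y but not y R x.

Enumerating: (w1,w2), (w2,w8), (w3,w7), (w4,w1), (w5,w4), (w6,w5), (w8,w3).

7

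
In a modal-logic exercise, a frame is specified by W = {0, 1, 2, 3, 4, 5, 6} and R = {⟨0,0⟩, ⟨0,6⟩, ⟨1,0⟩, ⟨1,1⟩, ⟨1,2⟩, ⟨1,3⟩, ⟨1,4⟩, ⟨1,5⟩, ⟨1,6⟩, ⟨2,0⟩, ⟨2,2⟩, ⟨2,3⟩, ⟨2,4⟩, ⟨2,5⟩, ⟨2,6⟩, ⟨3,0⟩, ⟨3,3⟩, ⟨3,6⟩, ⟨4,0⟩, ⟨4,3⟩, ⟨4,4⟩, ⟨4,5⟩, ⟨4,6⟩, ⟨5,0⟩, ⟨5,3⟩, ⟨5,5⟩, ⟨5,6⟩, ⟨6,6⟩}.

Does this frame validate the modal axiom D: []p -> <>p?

Yes

The schema D characterises exactly the serial frames.
Serial: yes — every world has a successor (e.g. 0 R 0).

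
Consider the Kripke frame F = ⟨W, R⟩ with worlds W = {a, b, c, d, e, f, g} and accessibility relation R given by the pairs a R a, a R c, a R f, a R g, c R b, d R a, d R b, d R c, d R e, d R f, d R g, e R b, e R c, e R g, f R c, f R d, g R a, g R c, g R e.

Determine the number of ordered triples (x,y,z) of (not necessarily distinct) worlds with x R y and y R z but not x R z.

17

Enumerating: (a,c,b), (a,f,d), (a,g,e), (d,f,d), (e,g,a), (e,g,e), (f,c,b), (f,d,a), (f,d,b), (f,d,e), (f,d,f), (f,d,g), (g,a,f), (g,a,g), (g,c,b), (g,e,b), (g,e,g).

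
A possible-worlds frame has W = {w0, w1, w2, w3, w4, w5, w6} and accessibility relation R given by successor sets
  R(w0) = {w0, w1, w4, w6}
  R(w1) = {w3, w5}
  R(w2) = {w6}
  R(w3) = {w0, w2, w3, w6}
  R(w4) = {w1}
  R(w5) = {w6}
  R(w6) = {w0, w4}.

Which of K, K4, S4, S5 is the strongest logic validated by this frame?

Transitive (axiom 4): no — w0 R w1 and w1 R w3, but not w0 R w3.
Reflexive (axiom T): no — w1 is not related to itself.
Euclidean (axiom 5): no — w0 R w1 and w0 R w4, but not w1 R w4.
So F validates K; K4 would additionally require R to be transitive. The strongest is K.

K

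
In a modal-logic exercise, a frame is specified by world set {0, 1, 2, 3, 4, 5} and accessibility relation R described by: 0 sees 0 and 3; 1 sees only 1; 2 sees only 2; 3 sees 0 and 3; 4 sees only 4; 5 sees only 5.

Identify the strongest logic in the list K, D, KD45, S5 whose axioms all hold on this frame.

Serial (axiom D): yes — every world has a successor (e.g. 0 R 0).
Euclidean (axiom 5): yes — any two successors of a common world are R-related.
Transitive (axiom 4): yes — every two-step R-path is closed by a direct edge.
Reflexive (axiom T): yes — every world is R-related to itself.
So F validates K, D, KD45, S5. The strongest is S5.

S5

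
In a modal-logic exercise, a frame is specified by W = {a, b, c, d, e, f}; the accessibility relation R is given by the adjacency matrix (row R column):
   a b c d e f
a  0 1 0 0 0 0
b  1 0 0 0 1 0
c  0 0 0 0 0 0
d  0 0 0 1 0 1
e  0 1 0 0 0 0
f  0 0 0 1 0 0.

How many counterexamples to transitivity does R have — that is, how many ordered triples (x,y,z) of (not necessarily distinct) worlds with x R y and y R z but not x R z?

Enumerating: (a,b,a), (a,b,e), (b,a,b), (b,e,b), (e,b,a), (e,b,e), (f,d,f).

7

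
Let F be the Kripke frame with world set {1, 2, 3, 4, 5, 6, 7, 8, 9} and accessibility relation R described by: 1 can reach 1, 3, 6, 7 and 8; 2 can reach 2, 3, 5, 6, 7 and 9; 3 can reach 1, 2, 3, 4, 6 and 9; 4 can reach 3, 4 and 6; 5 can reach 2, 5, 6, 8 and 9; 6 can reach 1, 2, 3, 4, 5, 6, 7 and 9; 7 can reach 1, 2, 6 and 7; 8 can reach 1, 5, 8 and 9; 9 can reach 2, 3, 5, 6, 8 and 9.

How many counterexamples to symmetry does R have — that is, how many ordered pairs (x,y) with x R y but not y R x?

0

R is symmetric; there are no such tuples.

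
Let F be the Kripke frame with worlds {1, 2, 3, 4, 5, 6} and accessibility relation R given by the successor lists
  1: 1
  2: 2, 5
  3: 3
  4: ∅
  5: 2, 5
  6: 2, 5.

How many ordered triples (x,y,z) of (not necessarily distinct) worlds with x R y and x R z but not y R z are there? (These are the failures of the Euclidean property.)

R is Euclidean; there are no such tuples.

0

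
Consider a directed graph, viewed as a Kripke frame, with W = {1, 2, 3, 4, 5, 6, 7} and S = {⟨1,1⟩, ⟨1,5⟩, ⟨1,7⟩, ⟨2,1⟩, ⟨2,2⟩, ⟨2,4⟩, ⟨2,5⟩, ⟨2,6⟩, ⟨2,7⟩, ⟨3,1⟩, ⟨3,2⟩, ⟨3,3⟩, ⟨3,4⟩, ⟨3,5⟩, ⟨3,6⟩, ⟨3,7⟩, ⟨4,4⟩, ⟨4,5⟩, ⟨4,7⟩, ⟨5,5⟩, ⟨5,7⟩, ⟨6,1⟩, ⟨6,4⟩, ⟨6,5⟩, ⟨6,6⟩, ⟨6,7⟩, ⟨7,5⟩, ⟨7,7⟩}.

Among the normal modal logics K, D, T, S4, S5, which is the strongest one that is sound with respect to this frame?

Serial (axiom D): yes — every world has a successor (e.g. 1 S 1).
Reflexive (axiom T): yes — every world is S-related to itself.
Transitive (axiom 4): yes — every two-step S-path is closed by a direct edge.
Euclidean (axiom 5): no — 2 S 1 and 2 S 4, but not 1 S 4.
So F validates K, D, T, S4; S5 would additionally require S to be Euclidean. The strongest is S4.

S4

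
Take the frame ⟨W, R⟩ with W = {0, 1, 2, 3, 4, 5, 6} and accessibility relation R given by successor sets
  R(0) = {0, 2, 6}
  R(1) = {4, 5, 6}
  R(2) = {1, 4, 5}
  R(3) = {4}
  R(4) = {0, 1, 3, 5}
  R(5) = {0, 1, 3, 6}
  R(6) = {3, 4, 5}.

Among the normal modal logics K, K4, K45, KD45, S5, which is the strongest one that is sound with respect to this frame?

Transitive (axiom 4): no — 0 R 2 and 2 R 1, but not 0 R 1.
Euclidean (axiom 5): no — 0 R 2 and 0 R 6, but not 2 R 6.
Serial (axiom D): yes — every world has a successor (e.g. 0 R 0).
Reflexive (axiom T): no — 1 is not related to itself.
So F validates K; K4 would additionally require R to be transitive. The strongest is K.

K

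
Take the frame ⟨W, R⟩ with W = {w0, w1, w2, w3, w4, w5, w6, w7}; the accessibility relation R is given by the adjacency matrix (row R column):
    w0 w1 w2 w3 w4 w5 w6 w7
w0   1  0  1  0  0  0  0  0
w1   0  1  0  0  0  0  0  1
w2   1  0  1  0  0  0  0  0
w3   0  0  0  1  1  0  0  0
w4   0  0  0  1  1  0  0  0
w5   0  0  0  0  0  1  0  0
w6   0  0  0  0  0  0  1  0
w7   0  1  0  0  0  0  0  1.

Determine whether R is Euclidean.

Yes

Euclidean: yes — any two successors of a common world are R-related.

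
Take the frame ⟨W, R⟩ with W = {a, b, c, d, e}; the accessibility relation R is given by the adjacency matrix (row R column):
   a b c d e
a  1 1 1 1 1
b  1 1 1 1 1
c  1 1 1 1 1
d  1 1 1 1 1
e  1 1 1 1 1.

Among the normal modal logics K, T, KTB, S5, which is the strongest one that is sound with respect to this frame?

S5

Reflexive (axiom T): yes — every world is R-related to itself.
Symmetric (axiom B): yes — every pair in R has its reverse in R.
Euclidean (axiom 5): yes — any two successors of a common world are R-related.
So F validates K, T, KTB, S5. The strongest is S5.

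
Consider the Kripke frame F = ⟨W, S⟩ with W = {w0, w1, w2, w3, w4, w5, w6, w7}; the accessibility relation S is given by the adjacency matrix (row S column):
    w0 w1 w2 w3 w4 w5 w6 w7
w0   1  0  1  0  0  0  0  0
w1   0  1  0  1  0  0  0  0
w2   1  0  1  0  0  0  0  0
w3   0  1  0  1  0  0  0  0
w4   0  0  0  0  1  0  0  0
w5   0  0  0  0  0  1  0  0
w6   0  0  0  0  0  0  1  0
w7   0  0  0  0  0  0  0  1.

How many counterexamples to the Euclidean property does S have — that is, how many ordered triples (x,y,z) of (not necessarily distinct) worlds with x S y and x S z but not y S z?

S is Euclidean; there are no such tuples.

0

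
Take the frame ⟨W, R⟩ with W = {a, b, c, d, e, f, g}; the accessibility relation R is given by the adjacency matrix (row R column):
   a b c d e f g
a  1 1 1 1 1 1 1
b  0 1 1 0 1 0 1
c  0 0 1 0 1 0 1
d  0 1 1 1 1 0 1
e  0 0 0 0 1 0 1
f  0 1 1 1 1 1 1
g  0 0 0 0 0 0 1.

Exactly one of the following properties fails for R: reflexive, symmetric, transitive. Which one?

Reflexive: yes — every world is R-related to itself.
Symmetric: no — a R b but not b R a.
Transitive: yes — every two-step R-path is closed by a direct edge.
Only symmetric fails.

symmetric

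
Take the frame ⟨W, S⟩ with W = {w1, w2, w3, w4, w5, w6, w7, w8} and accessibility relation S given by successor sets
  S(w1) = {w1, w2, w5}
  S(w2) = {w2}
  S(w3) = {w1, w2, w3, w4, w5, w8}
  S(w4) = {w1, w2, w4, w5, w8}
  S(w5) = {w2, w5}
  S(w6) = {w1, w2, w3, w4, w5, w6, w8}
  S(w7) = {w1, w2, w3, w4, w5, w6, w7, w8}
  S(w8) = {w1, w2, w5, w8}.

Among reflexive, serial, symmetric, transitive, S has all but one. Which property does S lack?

symmetric

Reflexive: yes — every world is S-related to itself.
Serial: yes — every world has a successor (e.g. w1 S w1).
Symmetric: no — w1 S w2 but not w2 S w1.
Transitive: yes — every two-step S-path is closed by a direct edge.
Only symmetric fails.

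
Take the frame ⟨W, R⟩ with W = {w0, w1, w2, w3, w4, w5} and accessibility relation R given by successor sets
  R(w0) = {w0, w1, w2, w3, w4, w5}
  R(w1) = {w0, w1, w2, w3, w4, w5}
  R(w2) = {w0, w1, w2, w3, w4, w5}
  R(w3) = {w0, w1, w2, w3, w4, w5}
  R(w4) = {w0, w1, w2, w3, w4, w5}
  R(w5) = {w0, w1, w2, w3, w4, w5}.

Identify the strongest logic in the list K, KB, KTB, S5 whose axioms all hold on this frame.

S5

Symmetric (axiom B): yes — every pair in R has its reverse in R.
Reflexive (axiom T): yes — every world is R-related to itself.
Euclidean (axiom 5): yes — any two successors of a common world are R-related.
So F validates K, KB, KTB, S5. The strongest is S5.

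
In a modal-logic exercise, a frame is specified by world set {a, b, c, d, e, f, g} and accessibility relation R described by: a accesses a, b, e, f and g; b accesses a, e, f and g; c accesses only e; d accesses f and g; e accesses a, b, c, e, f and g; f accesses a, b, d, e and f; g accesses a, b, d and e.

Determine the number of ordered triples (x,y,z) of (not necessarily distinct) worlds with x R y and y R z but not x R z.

39

Enumerating: (a,e,c), (a,f,d), (a,g,d), (b,a,b), (b,e,b), (b,e,c), (b,f,b), (b,f,d), (b,g,b), (b,g,d), (c,e,a), (c,e,b), … and 27 more.
Total: 39.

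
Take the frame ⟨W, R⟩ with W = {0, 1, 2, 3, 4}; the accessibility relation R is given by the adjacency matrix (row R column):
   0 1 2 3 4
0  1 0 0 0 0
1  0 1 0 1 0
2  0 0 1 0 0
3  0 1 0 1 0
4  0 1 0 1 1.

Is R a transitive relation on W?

Transitive: yes — every two-step R-path is closed by a direct edge.

Yes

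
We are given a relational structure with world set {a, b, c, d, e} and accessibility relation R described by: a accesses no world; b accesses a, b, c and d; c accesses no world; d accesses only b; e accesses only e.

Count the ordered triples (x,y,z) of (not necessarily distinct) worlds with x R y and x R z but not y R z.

Enumerating: (b,a,a), (b,a,b), (b,a,c), (b,a,d), (b,c,a), (b,c,b), (b,c,c), (b,c,d), (b,d,a), (b,d,c), (b,d,d).

11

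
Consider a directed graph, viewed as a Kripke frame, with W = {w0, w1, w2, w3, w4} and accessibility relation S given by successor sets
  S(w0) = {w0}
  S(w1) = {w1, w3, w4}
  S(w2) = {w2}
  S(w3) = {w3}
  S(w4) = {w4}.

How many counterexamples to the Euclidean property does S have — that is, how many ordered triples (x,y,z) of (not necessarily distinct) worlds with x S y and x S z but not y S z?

Enumerating: (w1,w3,w1), (w1,w3,w4), (w1,w4,w1), (w1,w4,w3).

4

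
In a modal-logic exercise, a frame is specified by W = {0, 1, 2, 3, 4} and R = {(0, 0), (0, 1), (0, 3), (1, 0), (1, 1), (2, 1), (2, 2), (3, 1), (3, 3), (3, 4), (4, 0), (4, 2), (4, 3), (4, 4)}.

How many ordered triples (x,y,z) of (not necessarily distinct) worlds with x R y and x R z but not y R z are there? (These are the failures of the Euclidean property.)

13

Enumerating: (0,1,3), (0,3,0), (2,1,2), (3,1,3), (3,1,4), (3,4,1), (4,0,2), (4,0,4), (4,2,0), (4,2,3), (4,2,4), (4,3,0), (4,3,2).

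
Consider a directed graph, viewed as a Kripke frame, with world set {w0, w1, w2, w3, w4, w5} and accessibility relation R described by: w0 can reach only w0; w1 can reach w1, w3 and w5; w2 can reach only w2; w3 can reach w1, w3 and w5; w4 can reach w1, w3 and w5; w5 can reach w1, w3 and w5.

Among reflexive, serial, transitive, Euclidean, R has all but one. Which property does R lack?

reflexive

Reflexive: no — w4 is not related to itself.
Serial: yes — every world has a successor (e.g. w0 R w0).
Transitive: yes — every two-step R-path is closed by a direct edge.
Euclidean: yes — any two successors of a common world are R-related.
Only reflexive fails.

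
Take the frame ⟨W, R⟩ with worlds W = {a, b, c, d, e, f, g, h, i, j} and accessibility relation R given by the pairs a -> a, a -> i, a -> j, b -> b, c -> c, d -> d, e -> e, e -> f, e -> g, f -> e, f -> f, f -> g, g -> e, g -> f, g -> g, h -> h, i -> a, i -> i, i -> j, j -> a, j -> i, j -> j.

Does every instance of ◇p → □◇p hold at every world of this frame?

Yes

Axiom 5 corresponds to the accessibility relation being Euclidean.
Euclidean: yes — any two successors of a common world are R-related.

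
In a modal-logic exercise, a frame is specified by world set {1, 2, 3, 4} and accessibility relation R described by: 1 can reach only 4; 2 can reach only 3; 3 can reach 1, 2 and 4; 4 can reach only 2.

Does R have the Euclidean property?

No

Euclidean: no — 3 R 1 and 3 R 2, but not 1 R 2.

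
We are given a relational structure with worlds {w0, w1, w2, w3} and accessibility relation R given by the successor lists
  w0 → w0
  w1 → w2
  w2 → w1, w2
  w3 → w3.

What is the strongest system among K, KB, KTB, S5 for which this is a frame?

KB

Symmetric (axiom B): yes — every pair in R has its reverse in R.
Reflexive (axiom T): no — w1 is not related to itself.
Euclidean (axiom 5): no — w2 R w1 and w2 R w1, but not w1 R w1.
So F validates K, KB; KTB would additionally require R to be reflexive. The strongest is KB.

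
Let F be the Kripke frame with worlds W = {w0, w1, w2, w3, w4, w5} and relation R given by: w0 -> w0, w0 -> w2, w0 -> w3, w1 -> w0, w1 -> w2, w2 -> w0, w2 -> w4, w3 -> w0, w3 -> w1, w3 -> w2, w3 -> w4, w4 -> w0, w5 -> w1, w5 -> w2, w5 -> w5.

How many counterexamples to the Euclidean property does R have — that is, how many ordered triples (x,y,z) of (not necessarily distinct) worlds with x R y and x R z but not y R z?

20

Enumerating: (w0,w2,w2), (w0,w2,w3), (w0,w3,w3), (w1,w2,w2), (w2,w0,w4), (w2,w4,w4), (w3,w0,w1), (w3,w0,w4), (w3,w1,w1), (w3,w1,w4), (w3,w2,w1), (w3,w2,w2), … and 8 more.
Total: 20.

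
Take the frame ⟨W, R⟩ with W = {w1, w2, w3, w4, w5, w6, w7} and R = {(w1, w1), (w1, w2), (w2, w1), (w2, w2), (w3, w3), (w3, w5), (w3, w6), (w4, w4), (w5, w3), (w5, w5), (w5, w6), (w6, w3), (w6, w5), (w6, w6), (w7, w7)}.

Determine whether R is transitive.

Transitive: yes — every two-step R-path is closed by a direct edge.

Yes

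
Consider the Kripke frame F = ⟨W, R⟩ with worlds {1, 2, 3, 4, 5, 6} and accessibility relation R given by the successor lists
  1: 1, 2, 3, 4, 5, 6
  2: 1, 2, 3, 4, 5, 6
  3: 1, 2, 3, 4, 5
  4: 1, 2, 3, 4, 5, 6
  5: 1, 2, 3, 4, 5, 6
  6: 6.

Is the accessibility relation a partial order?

Reflexive: yes — every world is R-related to itself.
Transitive: no — 3 R 1 and 1 R 6, but not 3 R 6.
Antisymmetric: no — 1 R 2 and 2 R 1 with 1 ≠ 2.
So R is not a partial order.

No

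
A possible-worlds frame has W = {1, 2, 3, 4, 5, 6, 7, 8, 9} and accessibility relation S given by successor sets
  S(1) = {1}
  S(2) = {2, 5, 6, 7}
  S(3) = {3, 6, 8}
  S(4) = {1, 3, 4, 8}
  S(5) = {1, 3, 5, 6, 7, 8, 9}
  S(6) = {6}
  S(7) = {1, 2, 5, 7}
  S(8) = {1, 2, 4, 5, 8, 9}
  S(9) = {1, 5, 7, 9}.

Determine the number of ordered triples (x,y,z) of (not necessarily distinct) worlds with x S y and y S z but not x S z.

Enumerating: (2,5,1), (2,5,3), (2,5,8), (2,5,9), (2,7,1), (3,8,1), (3,8,2), (3,8,4), (3,8,5), (3,8,9), (4,3,6), (4,8,2), … and 21 more.
Total: 33.

33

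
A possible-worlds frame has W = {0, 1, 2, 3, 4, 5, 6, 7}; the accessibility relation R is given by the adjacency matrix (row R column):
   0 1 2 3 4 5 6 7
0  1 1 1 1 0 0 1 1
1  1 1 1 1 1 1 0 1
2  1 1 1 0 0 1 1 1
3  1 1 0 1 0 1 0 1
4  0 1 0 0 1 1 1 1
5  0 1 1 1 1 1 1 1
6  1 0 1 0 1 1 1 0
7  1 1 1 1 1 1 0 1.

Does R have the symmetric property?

Symmetric: yes — every pair in R has its reverse in R.

Yes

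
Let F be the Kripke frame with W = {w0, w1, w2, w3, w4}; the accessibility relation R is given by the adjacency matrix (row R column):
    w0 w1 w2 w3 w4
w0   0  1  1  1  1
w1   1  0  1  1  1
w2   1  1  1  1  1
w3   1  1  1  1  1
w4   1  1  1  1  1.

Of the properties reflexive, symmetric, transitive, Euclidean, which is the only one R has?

Reflexive: no — w0 is not related to itself.
Symmetric: yes — every pair in R has its reverse in R.
Transitive: no — w0 R w1 and w1 R w0, but not w0 R w0.
Euclidean: no — w0 R w1 and w0 R w1, but not w1 R w1.
Only symmetric holds.

symmetric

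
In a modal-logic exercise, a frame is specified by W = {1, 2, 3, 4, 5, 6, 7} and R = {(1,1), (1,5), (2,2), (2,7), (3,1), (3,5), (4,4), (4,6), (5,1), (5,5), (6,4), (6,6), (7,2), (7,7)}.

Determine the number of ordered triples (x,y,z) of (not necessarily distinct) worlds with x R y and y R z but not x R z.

0

R is transitive; there are no such tuples.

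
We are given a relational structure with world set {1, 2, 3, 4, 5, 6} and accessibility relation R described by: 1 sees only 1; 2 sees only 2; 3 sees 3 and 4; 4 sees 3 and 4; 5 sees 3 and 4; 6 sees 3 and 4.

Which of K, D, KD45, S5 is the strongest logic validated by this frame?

Serial (axiom D): yes — every world has a successor (e.g. 1 R 1).
Euclidean (axiom 5): yes — any two successors of a common world are R-related.
Transitive (axiom 4): yes — every two-step R-path is closed by a direct edge.
Reflexive (axiom T): no — 5 is not related to itself.
So F validates K, D, KD45; S5 would additionally require R to be reflexive. The strongest is KD45.

KD45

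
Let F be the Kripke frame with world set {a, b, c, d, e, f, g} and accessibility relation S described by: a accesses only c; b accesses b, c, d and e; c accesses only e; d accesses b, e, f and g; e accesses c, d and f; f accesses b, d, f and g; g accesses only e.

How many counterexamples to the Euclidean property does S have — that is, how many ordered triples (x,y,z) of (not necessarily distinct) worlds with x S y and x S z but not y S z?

32

Enumerating: (a,c,c), (b,c,b), (b,c,c), (b,c,d), (b,d,c), (b,d,d), (b,e,b), (b,e,e), (c,e,e), (d,b,f), (d,b,g), (d,e,b), … and 20 more.
Total: 32.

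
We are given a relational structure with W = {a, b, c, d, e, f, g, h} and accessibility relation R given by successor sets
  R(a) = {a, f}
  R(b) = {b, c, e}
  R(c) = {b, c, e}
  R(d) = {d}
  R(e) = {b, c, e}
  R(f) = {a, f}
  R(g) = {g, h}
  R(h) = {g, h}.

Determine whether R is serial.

Serial: yes — every world has a successor (e.g. a R a).

Yes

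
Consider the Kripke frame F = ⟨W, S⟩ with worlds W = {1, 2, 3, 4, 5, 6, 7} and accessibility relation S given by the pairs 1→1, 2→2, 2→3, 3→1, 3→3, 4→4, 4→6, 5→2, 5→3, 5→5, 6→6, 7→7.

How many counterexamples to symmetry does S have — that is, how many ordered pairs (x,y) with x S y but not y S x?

Enumerating: (2,3), (3,1), (4,6), (5,2), (5,3).

5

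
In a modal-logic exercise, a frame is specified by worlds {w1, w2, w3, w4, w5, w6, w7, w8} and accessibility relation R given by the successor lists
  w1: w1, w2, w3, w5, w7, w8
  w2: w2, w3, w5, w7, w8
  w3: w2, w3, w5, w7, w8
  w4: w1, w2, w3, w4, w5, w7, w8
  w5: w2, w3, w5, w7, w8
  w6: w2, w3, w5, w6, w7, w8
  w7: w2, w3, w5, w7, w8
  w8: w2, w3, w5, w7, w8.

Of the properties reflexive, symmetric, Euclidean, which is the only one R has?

reflexive

Reflexive: yes — every world is R-related to itself.
Symmetric: no — w1 R w2 but not w2 R w1.
Euclidean: no — w4 R w2 and w4 R w1, but not w2 R w1.
Only reflexive holds.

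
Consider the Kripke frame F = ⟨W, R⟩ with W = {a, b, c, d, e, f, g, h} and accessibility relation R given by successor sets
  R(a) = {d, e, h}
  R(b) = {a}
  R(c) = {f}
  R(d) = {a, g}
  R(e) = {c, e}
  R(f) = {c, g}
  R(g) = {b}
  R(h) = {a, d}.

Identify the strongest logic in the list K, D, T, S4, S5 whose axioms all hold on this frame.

D

Serial (axiom D): yes — every world has a successor (e.g. a R d).
Reflexive (axiom T): no — a is not related to itself.
Transitive (axiom 4): no — a R d and d R g, but not a R g.
Euclidean (axiom 5): no — a R d and a R e, but not d R e.
So F validates K, D; T would additionally require R to be reflexive. The strongest is D.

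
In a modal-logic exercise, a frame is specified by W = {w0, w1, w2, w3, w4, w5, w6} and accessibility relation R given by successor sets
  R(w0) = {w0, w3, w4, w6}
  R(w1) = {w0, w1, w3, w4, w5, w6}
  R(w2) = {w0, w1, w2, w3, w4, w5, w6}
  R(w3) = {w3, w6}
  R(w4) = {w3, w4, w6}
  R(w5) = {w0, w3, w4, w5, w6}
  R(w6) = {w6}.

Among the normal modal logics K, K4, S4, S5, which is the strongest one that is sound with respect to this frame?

Transitive (axiom 4): yes — every two-step R-path is closed by a direct edge.
Reflexive (axiom T): yes — every world is R-related to itself.
Euclidean (axiom 5): no — w0 R w3 and w0 R w4, but not w3 R w4.
So F validates K, K4, S4; S5 would additionally require R to be Euclidean. The strongest is S4.

S4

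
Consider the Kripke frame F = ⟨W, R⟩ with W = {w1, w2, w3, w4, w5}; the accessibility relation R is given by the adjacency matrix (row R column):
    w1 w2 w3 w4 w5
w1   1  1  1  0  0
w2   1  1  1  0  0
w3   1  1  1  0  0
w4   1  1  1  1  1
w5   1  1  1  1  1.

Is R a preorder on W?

Yes

Reflexive: yes — every world is R-related to itself.
Transitive: yes — every two-step R-path is closed by a direct edge.
So R is a preorder.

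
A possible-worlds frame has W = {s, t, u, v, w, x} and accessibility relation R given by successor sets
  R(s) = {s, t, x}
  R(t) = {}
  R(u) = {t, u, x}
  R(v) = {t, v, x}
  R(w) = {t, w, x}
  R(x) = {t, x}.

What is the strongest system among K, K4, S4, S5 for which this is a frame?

Transitive (axiom 4): yes — every two-step R-path is closed by a direct edge.
Reflexive (axiom T): no — t is not related to itself.
Euclidean (axiom 5): no — s R t and s R x, but not t R x.
So F validates K, K4; S4 would additionally require R to be reflexive. The strongest is K4.

K4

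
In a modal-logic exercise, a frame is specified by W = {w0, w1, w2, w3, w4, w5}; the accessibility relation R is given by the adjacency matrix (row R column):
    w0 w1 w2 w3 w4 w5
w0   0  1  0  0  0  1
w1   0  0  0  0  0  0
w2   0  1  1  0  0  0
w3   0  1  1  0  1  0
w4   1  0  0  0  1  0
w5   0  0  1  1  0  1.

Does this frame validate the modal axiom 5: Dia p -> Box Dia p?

No

By correspondence theory, 5 is valid on a frame iff R is Euclidean.
Euclidean: no — w0 R w1 and w0 R w5, but not w1 R w5.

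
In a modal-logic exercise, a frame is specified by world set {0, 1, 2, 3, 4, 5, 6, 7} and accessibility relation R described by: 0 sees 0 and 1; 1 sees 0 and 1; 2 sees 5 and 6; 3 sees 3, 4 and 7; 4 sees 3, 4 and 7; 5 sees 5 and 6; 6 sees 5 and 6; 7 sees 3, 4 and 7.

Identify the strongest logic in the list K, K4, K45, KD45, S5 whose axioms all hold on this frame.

KD45

Transitive (axiom 4): yes — every two-step R-path is closed by a direct edge.
Euclidean (axiom 5): yes — any two successors of a common world are R-related.
Serial (axiom D): yes — every world has a successor (e.g. 0 R 0).
Reflexive (axiom T): no — 2 is not related to itself.
So F validates K, K4, K45, KD45; S5 would additionally require R to be reflexive. The strongest is KD45.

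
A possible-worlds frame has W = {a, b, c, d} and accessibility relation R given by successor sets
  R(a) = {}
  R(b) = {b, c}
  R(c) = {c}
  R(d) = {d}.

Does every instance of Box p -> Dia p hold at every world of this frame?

By correspondence theory, D is valid on a frame iff R is serial.
Serial: no — a has no R-successor.

No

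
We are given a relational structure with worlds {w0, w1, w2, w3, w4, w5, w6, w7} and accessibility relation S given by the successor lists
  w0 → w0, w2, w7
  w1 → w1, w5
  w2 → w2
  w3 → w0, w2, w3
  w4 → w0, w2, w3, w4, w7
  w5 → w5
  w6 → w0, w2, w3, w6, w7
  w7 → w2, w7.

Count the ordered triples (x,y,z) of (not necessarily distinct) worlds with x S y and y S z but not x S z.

1

Enumerating: (w3,w0,w7).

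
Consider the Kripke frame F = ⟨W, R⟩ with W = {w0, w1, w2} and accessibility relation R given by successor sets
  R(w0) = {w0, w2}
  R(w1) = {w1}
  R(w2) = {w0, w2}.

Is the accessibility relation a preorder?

Reflexive: yes — every world is R-related to itself.
Transitive: yes — every two-step R-path is closed by a direct edge.
So R is a preorder.

Yes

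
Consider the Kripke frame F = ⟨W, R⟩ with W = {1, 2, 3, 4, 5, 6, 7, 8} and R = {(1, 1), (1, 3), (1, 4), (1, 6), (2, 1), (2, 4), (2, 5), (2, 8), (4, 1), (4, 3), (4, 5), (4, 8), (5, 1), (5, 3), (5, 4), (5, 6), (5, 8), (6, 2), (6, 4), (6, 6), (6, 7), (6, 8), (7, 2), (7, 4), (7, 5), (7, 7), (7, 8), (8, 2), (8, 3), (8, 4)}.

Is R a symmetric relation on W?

Symmetric: no — 1 R 3 but not 3 R 1.

No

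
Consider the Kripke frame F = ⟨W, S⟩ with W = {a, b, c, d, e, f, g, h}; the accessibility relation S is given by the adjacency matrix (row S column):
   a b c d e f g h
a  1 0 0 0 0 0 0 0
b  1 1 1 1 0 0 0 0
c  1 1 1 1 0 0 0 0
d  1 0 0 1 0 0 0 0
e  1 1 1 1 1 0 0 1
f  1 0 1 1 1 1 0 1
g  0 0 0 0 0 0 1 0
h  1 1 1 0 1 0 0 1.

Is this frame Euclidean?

No

Euclidean: no — b S a and b S c, but not a S c.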